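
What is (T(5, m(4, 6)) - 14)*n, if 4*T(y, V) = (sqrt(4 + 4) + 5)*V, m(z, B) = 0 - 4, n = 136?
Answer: -2584 - 272*sqrt(2) ≈ -2968.7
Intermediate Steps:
m(z, B) = -4
T(y, V) = V*(5 + 2*sqrt(2))/4 (T(y, V) = ((sqrt(4 + 4) + 5)*V)/4 = ((sqrt(8) + 5)*V)/4 = ((2*sqrt(2) + 5)*V)/4 = ((5 + 2*sqrt(2))*V)/4 = (V*(5 + 2*sqrt(2)))/4 = V*(5 + 2*sqrt(2))/4)
(T(5, m(4, 6)) - 14)*n = ((1/4)*(-4)*(5 + 2*sqrt(2)) - 14)*136 = ((-5 - 2*sqrt(2)) - 14)*136 = (-19 - 2*sqrt(2))*136 = -2584 - 272*sqrt(2)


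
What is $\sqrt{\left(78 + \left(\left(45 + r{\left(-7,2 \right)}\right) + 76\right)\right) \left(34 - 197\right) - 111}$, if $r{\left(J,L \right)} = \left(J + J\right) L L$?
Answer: $2 i \sqrt{5855} \approx 153.04 i$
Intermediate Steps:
$r{\left(J,L \right)} = 2 J L^{2}$ ($r{\left(J,L \right)} = 2 J L L = 2 J L^{2}$)
$\sqrt{\left(78 + \left(\left(45 + r{\left(-7,2 \right)}\right) + 76\right)\right) \left(34 - 197\right) - 111} = \sqrt{\left(78 + \left(\left(45 + 2 \left(-7\right) 2^{2}\right) + 76\right)\right) \left(34 - 197\right) - 111} = \sqrt{\left(78 + \left(\left(45 + 2 \left(-7\right) 4\right) + 76\right)\right) \left(-163\right) - 111} = \sqrt{\left(78 + \left(\left(45 - 56\right) + 76\right)\right) \left(-163\right) - 111} = \sqrt{\left(78 + \left(-11 + 76\right)\right) \left(-163\right) - 111} = \sqrt{\left(78 + 65\right) \left(-163\right) - 111} = \sqrt{143 \left(-163\right) - 111} = \sqrt{-23309 - 111} = \sqrt{-23420} = 2 i \sqrt{5855}$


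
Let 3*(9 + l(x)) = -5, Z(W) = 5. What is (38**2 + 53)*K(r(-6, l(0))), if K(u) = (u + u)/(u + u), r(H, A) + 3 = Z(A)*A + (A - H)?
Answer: 1497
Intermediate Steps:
l(x) = -32/3 (l(x) = -9 + (1/3)*(-5) = -9 - 5/3 = -32/3)
r(H, A) = -3 - H + 6*A (r(H, A) = -3 + (5*A + (A - H)) = -3 + (-H + 6*A) = -3 - H + 6*A)
K(u) = 1 (K(u) = (2*u)/((2*u)) = (2*u)*(1/(2*u)) = 1)
(38**2 + 53)*K(r(-6, l(0))) = (38**2 + 53)*1 = (1444 + 53)*1 = 1497*1 = 1497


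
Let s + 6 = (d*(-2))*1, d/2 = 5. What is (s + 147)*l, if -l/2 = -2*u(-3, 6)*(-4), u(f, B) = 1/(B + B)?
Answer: -484/3 ≈ -161.33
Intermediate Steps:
u(f, B) = 1/(2*B)
d = 10 (d = 2*5 = 10)
l = -4/3 (l = -2*(-1/6)*(-4) = -2*(-2*1/12)*(-4) = -(-1)*(-4)/3 = -2*2/3 = -4/3 ≈ -1.3333)
s = -26 (s = -6 + (10*(-2))*1 = -6 - 20*1 = -6 - 20 = -26)
(s + 147)*l = (-26 + 147)*(-4/3) = 121*(-4/3) = -484/3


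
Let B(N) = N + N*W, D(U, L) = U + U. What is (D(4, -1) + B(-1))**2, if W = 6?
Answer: 1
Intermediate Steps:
D(U, L) = 2*U
B(N) = 7*N (B(N) = N + N*6 = N + 6*N = 7*N)
(D(4, -1) + B(-1))**2 = (2*4 + 7*(-1))**2 = (8 - 7)**2 = 1**2 = 1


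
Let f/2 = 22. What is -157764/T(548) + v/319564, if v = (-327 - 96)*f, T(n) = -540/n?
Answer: 575578974011/3595095 ≈ 1.6010e+5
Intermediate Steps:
f = 44 (f = 2*22 = 44)
v = -18612 (v = (-327 - 96)*44 = -423*44 = -18612)
-157764/T(548) + v/319564 = -157764/((-540/548)) - 18612/319564 = -157764/((-540*1/548)) - 18612*1/319564 = -157764/(-135/137) - 4653/79891 = -157764*(-137/135) - 4653/79891 = 7204556/45 - 4653/79891 = 575578974011/3595095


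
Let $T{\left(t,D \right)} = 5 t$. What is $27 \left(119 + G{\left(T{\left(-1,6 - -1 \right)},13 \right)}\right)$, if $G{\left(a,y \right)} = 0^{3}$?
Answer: $3213$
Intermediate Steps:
$G{\left(a,y \right)} = 0$
$27 \left(119 + G{\left(T{\left(-1,6 - -1 \right)},13 \right)}\right) = 27 \left(119 + 0\right) = 27 \cdot 119 = 3213$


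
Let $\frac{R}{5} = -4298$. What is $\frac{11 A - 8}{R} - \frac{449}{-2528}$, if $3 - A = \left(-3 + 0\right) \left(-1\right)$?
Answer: $\frac{4834617}{27163360} \approx 0.17798$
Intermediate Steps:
$R = -21490$ ($R = 5 \left(-4298\right) = -21490$)
$A = 0$ ($A = 3 - \left(-3 + 0\right) \left(-1\right) = 3 - \left(-3\right) \left(-1\right) = 3 - 3 = 0$)
$\frac{11 A - 8}{R} - \frac{449}{-2528} = \frac{11 \cdot 0 - 8}{-21490} - \frac{449}{-2528} = \left(0 - 8\right) \left(- \frac{1}{21490}\right) - - \frac{449}{2528} = \left(-8\right) \left(- \frac{1}{21490}\right) + \frac{449}{2528} = \frac{4}{10745} + \frac{449}{2528} = \frac{4834617}{27163360}$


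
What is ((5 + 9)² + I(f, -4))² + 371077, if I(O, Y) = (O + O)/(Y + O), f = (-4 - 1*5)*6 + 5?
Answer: 1152311489/2809 ≈ 4.1022e+5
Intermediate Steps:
f = -49 (f = (-4 - 5)*6 + 5 = -9*6 + 5 = -54 + 5 = -49)
I(O, Y) = 2*O/(O + Y) (I(O, Y) = (2*O)/(O + Y) = 2*O/(O + Y))
((5 + 9)² + I(f, -4))² + 371077 = ((5 + 9)² + 2*(-49)/(-49 - 4))² + 371077 = (14² + 2*(-49)/(-53))² + 371077 = (196 + 2*(-49)*(-1/53))² + 371077 = (196 + 98/53)² + 371077 = (10486/53)² + 371077 = 109956196/2809 + 371077 = 1152311489/2809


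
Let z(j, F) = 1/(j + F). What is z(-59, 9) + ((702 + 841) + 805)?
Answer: 117399/50 ≈ 2348.0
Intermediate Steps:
z(j, F) = 1/(F + j)
z(-59, 9) + ((702 + 841) + 805) = 1/(9 - 59) + ((702 + 841) + 805) = 1/(-50) + (1543 + 805) = -1/50 + 2348 = 117399/50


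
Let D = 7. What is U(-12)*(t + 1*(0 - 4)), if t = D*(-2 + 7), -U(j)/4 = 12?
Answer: -1488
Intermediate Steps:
U(j) = -48 (U(j) = -4*12 = -48)
t = 35 (t = 7*(-2 + 7) = 7*5 = 35)
U(-12)*(t + 1*(0 - 4)) = -48*(35 + 1*(0 - 4)) = -48*(35 + 1*(-4)) = -48*(35 - 4) = -48*31 = -1488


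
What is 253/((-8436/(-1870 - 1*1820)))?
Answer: 155595/1406 ≈ 110.67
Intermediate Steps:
253/((-8436/(-1870 - 1*1820))) = 253/((-8436/(-1870 - 1820))) = 253/((-8436/(-3690))) = 253/((-8436*(-1/3690))) = 253/(1406/615) = 253*(615/1406) = 155595/1406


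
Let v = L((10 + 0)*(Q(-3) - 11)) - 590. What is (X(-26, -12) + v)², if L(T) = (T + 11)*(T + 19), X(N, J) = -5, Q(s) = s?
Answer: 225420196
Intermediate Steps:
L(T) = (11 + T)*(19 + T)
v = 15019 (v = (209 + ((10 + 0)*(-3 - 11))² + 30*((10 + 0)*(-3 - 11))) - 590 = (209 + (10*(-14))² + 30*(10*(-14))) - 590 = (209 + (-140)² + 30*(-140)) - 590 = (209 + 19600 - 4200) - 590 = 15609 - 590 = 15019)
(X(-26, -12) + v)² = (-5 + 15019)² = 15014² = 225420196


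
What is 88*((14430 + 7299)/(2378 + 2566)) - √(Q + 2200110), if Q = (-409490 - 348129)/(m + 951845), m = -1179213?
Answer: 79673/206 - √28434378793483358/113684 ≈ -1096.5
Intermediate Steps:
Q = 757619/227368 (Q = (-409490 - 348129)/(-1179213 + 951845) = -757619/(-227368) = -757619*(-1/227368) = 757619/227368 ≈ 3.3321)
88*((14430 + 7299)/(2378 + 2566)) - √(Q + 2200110) = 88*((14430 + 7299)/(2378 + 2566)) - √(757619/227368 + 2200110) = 88*(21729/4944) - √(500235368099/227368) = 88*(21729*(1/4944)) - √28434378793483358/113684 = 88*(7243/1648) - √28434378793483358/113684 = 79673/206 - √28434378793483358/113684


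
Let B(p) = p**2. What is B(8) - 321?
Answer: -257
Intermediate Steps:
B(8) - 321 = 8**2 - 321 = 64 - 321 = -257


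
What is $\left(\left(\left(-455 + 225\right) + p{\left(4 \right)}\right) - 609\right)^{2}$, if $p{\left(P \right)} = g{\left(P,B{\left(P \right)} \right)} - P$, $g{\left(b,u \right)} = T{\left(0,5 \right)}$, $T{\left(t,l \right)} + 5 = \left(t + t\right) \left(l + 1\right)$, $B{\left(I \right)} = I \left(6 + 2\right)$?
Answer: $719104$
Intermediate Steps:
$B{\left(I \right)} = 8 I$ ($B{\left(I \right)} = I 8 = 8 I$)
$T{\left(t,l \right)} = -5 + 2 t \left(1 + l\right)$ ($T{\left(t,l \right)} = -5 + \left(t + t\right) \left(l + 1\right) = -5 + 2 t \left(1 + l\right)$)
$g{\left(b,u \right)} = -5$ ($g{\left(b,u \right)} = -5 + 2 \cdot 0 + 2 \cdot 5 \cdot 0 = -5 + 0 + 0 = -5$)
$p{\left(P \right)} = -5 - P$
$\left(\left(\left(-455 + 225\right) + p{\left(4 \right)}\right) - 609\right)^{2} = \left(\left(\left(-455 + 225\right) - 9\right) - 609\right)^{2} = \left(\left(-230 - 9\right) - 609\right)^{2} = \left(-239 - 609\right)^{2} = \left(-848\right)^{2} = 719104$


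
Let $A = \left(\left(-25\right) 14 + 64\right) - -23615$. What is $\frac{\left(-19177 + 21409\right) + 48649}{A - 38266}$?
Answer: $- \frac{50881}{14937} \approx -3.4064$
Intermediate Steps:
$A = 23329$ ($A = \left(-350 + 64\right) + 23615 = -286 + 23615 = 23329$)
$\frac{\left(-19177 + 21409\right) + 48649}{A - 38266} = \frac{\left(-19177 + 21409\right) + 48649}{23329 - 38266} = \frac{2232 + 48649}{-14937} = 50881 \left(- \frac{1}{14937}\right) = - \frac{50881}{14937}$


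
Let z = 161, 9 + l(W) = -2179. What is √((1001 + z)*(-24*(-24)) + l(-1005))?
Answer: 2*√166781 ≈ 816.78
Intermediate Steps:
l(W) = -2188 (l(W) = -9 - 2179 = -2188)
√((1001 + z)*(-24*(-24)) + l(-1005)) = √((1001 + 161)*(-24*(-24)) - 2188) = √(1162*576 - 2188) = √(669312 - 2188) = √667124 = 2*√166781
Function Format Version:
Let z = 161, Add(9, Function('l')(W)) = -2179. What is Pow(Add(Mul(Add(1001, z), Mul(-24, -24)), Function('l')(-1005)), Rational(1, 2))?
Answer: Mul(2, Pow(166781, Rational(1, 2))) ≈ 816.78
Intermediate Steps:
Function('l')(W) = -2188 (Function('l')(W) = Add(-9, -2179) = -2188)
Pow(Add(Mul(Add(1001, z), Mul(-24, -24)), Function('l')(-1005)), Rational(1, 2)) = Pow(Add(Mul(Add(1001, 161), Mul(-24, -24)), -2188), Rational(1, 2)) = Pow(Add(Mul(1162, 576), -2188), Rational(1, 2)) = Pow(Add(669312, -2188), Rational(1, 2)) = Pow(667124, Rational(1, 2)) = Mul(2, Pow(166781, Rational(1, 2)))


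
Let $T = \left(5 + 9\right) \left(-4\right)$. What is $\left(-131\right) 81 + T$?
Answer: $-10667$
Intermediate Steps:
$T = -56$ ($T = 14 \left(-4\right) = -56$)
$\left(-131\right) 81 + T = \left(-131\right) 81 - 56 = -10611 - 56 = -10667$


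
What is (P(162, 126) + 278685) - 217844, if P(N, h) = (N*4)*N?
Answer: 165817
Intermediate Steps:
P(N, h) = 4*N² (P(N, h) = (4*N)*N = 4*N²)
(P(162, 126) + 278685) - 217844 = (4*162² + 278685) - 217844 = (4*26244 + 278685) - 217844 = (104976 + 278685) - 217844 = 383661 - 217844 = 165817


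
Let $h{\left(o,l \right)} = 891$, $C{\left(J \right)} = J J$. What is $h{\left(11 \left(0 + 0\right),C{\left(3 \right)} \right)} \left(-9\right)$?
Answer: $-8019$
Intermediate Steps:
$C{\left(J \right)} = J^{2}$
$h{\left(11 \left(0 + 0\right),C{\left(3 \right)} \right)} \left(-9\right) = 891 \left(-9\right) = -8019$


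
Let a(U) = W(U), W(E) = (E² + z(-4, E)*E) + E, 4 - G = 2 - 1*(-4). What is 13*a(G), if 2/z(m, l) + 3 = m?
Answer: 234/7 ≈ 33.429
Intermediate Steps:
G = -2 (G = 4 - (2 - 1*(-4)) = 4 - (2 + 4) = 4 - 1*6 = 4 - 6 = -2)
z(m, l) = 2/(-3 + m)
W(E) = E² + 5*E/7 (W(E) = (E² + (2/(-3 - 4))*E) + E = (E² + (2/(-7))*E) + E = (E² + (2*(-⅐))*E) + E = (E² - 2*E/7) + E = E² + 5*E/7)
a(U) = U*(5 + 7*U)/7
13*a(G) = 13*((⅐)*(-2)*(5 + 7*(-2))) = 13*((⅐)*(-2)*(5 - 14)) = 13*((⅐)*(-2)*(-9)) = 13*(18/7) = 234/7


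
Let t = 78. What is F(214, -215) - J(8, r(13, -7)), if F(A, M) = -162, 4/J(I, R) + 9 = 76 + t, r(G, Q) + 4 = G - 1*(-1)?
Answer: -23494/145 ≈ -162.03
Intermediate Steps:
r(G, Q) = -3 + G (r(G, Q) = -4 + (G - 1*(-1)) = -4 + (G + 1) = -4 + (1 + G) = -3 + G)
J(I, R) = 4/145 (J(I, R) = 4/(-9 + (76 + 78)) = 4/(-9 + 154) = 4/145)
F(214, -215) - J(8, r(13, -7)) = -162 - 1*4/145 = -162 - 4/145 = -23494/145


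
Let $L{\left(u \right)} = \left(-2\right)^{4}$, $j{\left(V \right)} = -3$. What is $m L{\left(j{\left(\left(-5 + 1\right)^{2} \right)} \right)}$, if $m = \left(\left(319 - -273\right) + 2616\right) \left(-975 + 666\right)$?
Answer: $-15860352$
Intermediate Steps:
$L{\left(u \right)} = 16$
$m = -991272$ ($m = \left(\left(319 + 273\right) + 2616\right) \left(-309\right) = \left(592 + 2616\right) \left(-309\right) = 3208 \left(-309\right) = -991272$)
$m L{\left(j{\left(\left(-5 + 1\right)^{2} \right)} \right)} = \left(-991272\right) 16 = -15860352$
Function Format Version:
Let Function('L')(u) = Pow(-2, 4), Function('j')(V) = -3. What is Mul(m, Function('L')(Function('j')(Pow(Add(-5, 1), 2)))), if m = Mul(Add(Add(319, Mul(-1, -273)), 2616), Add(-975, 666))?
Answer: -15860352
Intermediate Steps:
Function('L')(u) = 16
m = -991272 (m = Mul(Add(Add(319, 273), 2616), -309) = Mul(Add(592, 2616), -309) = Mul(3208, -309) = -991272)
Mul(m, Function('L')(Function('j')(Pow(Add(-5, 1), 2)))) = Mul(-991272, 16) = -15860352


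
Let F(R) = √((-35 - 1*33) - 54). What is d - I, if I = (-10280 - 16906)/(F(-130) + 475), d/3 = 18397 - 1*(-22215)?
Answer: 9172341614/75249 - 9062*I*√122/75249 ≈ 1.2189e+5 - 1.3302*I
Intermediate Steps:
F(R) = I*√122 (F(R) = √((-35 - 33) - 54) = √(-68 - 54) = √(-122) = I*√122)
d = 121836 (d = 3*(18397 - 1*(-22215)) = 3*(18397 + 22215) = 3*40612 = 121836)
I = -27186/(475 + I*√122) (I = (-10280 - 16906)/(I*√122 + 475) = -27186/(475 + I*√122) ≈ -57.203 + 1.3302*I)
d - I = 121836 - (-4304450/75249 + 9062*I*√122/75249) = 121836 + (4304450/75249 - 9062*I*√122/75249) = 9172341614/75249 - 9062*I*√122/75249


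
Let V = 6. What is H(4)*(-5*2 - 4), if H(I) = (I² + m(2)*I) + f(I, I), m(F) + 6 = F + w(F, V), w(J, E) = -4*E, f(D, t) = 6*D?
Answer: 1008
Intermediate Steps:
m(F) = -30 + F (m(F) = -6 + (F - 4*6) = -6 + (F - 24) = -6 + (-24 + F) = -30 + F)
H(I) = I² - 22*I (H(I) = (I² + (-30 + 2)*I) + 6*I = (I² - 28*I) + 6*I = I² - 22*I)
H(4)*(-5*2 - 4) = (4*(-22 + 4))*(-5*2 - 4) = (4*(-18))*(-10 - 4) = -72*(-14) = 1008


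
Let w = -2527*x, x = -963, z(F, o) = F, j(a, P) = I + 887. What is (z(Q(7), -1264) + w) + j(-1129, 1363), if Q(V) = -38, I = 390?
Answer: 2434740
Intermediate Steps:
j(a, P) = 1277 (j(a, P) = 390 + 887 = 1277)
w = 2433501 (w = -2527*(-963) = 2433501)
(z(Q(7), -1264) + w) + j(-1129, 1363) = (-38 + 2433501) + 1277 = 2433463 + 1277 = 2434740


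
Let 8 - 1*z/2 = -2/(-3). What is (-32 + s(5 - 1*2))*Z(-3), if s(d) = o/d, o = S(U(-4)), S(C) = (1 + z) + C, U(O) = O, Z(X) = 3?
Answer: -253/3 ≈ -84.333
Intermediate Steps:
z = 44/3 (z = 16 - (-4)/(-3) = 16 - (-4)*(-1)/3 = 16 - 2*⅔ = 16 - 4/3 = 44/3 ≈ 14.667)
S(C) = 47/3 + C (S(C) = (1 + 44/3) + C = 47/3 + C)
o = 35/3 (o = 47/3 - 4 = 35/3 ≈ 11.667)
s(d) = 35/(3*d)
(-32 + s(5 - 1*2))*Z(-3) = (-32 + 35/(3*(5 - 1*2)))*3 = (-32 + 35/(3*(5 - 2)))*3 = (-32 + (35/3)/3)*3 = (-32 + (35/3)*(⅓))*3 = (-32 + 35/9)*3 = -253/9*3 = -253/3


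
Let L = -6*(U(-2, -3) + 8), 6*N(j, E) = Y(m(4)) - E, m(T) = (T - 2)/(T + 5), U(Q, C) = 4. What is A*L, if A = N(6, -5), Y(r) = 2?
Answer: -84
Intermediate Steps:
m(T) = (-2 + T)/(5 + T)
N(j, E) = ⅓ - E/6 (N(j, E) = (2 - E)/6 = ⅓ - E/6)
A = 7/6 (A = ⅓ - ⅙*(-5) = ⅓ + ⅚ = 7/6 ≈ 1.1667)
L = -72 (L = -6*(4 + 8) = -6*12 = -72)
A*L = (7/6)*(-72) = -84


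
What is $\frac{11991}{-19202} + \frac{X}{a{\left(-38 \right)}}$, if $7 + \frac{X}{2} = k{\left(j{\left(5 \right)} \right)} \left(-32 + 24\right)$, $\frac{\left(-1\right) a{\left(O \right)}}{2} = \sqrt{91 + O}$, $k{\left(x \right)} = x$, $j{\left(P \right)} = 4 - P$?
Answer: $- \frac{11991}{19202} - \frac{\sqrt{53}}{53} \approx -0.76183$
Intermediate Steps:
$a{\left(O \right)} = - 2 \sqrt{91 + O}$
$X = 2$ ($X = -14 + 2 \left(4 - 5\right) \left(-32 + 24\right) = -14 + 2 \left(4 - 5\right) \left(-8\right) = -14 + 2 \left(\left(-1\right) \left(-8\right)\right) = -14 + 2 \cdot 8 = -14 + 16 = 2$)
$\frac{11991}{-19202} + \frac{X}{a{\left(-38 \right)}} = \frac{11991}{-19202} + \frac{2}{\left(-2\right) \sqrt{91 - 38}} = 11991 \left(- \frac{1}{19202}\right) + \frac{2}{\left(-2\right) \sqrt{53}} = - \frac{11991}{19202} + 2 \left(- \frac{\sqrt{53}}{106}\right) = - \frac{11991}{19202} - \frac{\sqrt{53}}{53}$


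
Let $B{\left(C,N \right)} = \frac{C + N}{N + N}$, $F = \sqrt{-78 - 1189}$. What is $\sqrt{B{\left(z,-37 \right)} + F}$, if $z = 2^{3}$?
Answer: $\frac{\sqrt{2146 + 5476 i \sqrt{1267}}}{74} \approx 4.242 + 4.1955 i$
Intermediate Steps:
$z = 8$
$F = i \sqrt{1267}$ ($F = \sqrt{-1267} = i \sqrt{1267} \approx 35.595 i$)
$B{\left(C,N \right)} = \frac{C + N}{2 N}$
$\sqrt{B{\left(z,-37 \right)} + F} = \sqrt{\frac{8 - 37}{2 \left(-37\right)} + i \sqrt{1267}} = \sqrt{\frac{1}{2} \left(- \frac{1}{37}\right) \left(-29\right) + i \sqrt{1267}} = \sqrt{\frac{29}{74} + i \sqrt{1267}}$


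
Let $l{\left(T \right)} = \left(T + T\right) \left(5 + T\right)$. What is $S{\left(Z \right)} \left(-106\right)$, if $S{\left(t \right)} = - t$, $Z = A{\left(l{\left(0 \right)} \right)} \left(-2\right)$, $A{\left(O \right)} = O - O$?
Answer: $0$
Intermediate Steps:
$l{\left(T \right)} = 2 T \left(5 + T\right)$
$A{\left(O \right)} = 0$
$Z = 0$ ($Z = 0 \left(-2\right) = 0$)
$S{\left(Z \right)} \left(-106\right) = \left(-1\right) 0 \left(-106\right) = 0 \left(-106\right) = 0$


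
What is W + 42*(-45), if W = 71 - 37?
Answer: -1856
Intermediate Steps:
W = 34
W + 42*(-45) = 34 + 42*(-45) = 34 - 1890 = -1856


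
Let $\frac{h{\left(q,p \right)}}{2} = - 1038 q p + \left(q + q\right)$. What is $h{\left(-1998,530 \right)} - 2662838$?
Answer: $2195688610$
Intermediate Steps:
$h{\left(q,p \right)} = 4 q - 2076 p q$ ($h{\left(q,p \right)} = 2 \left(- 1038 q p + \left(q + q\right)\right) = 2 \left(- 1038 p q + 2 q\right) = 2 \left(2 q - 1038 p q\right) = 4 q - 2076 p q$)
$h{\left(-1998,530 \right)} - 2662838 = 4 \left(-1998\right) \left(1 - 275070\right) - 2662838 = 4 \left(-1998\right) \left(-275069\right) - 2662838 = 2198351448 - 2662838 = 2195688610$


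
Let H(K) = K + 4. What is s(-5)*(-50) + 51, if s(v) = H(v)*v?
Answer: -199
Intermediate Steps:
H(K) = 4 + K
s(v) = v*(4 + v) (s(v) = (4 + v)*v = v*(4 + v))
s(-5)*(-50) + 51 = -5*(4 - 5)*(-50) + 51 = -5*(-1)*(-50) + 51 = 5*(-50) + 51 = -250 + 51 = -199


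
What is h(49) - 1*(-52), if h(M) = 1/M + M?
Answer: 4950/49 ≈ 101.02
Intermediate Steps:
h(M) = M + 1/M
h(49) - 1*(-52) = (49 + 1/49) - 1*(-52) = (49 + 1/49) + 52 = 2402/49 + 52 = 4950/49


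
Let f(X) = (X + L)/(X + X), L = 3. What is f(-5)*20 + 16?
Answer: 20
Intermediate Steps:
f(X) = (3 + X)/(2*X) (f(X) = (X + 3)/(X + X) = (3 + X)/((2*X)) = (3 + X)*(1/(2*X)) = (3 + X)/(2*X))
f(-5)*20 + 16 = ((1/2)*(3 - 5)/(-5))*20 + 16 = ((1/2)*(-1/5)*(-2))*20 + 16 = (1/5)*20 + 16 = 4 + 16 = 20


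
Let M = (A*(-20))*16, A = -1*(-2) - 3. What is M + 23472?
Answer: 23792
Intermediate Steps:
A = -1 (A = 2 - 3 = -1)
M = 320 (M = -1*(-20)*16 = 20*16 = 320)
M + 23472 = 320 + 23472 = 23792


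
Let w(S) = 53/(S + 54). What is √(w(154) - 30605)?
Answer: I*√82755231/52 ≈ 174.94*I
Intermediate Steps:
w(S) = 53/(54 + S)
√(w(154) - 30605) = √(53/(54 + 154) - 30605) = √(53/208 - 30605) = √(-6365787/208) = I*√82755231/52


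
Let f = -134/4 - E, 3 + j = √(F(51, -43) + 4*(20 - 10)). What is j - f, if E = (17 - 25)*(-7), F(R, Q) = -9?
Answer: 173/2 + √31 ≈ 92.068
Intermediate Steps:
E = 56 (E = -8*(-7) = 56)
j = -3 + √31 (j = -3 + √(-9 + 4*(20 - 10)) = -3 + √(-9 + 4*10) = -3 + √(-9 + 40) = -3 + √31 ≈ 2.5678)
f = -179/2 (f = -134/4 - 1*56 = -134*¼ - 56 = -67/2 - 56 = -179/2 ≈ -89.500)
j - f = (-3 + √31) - 1*(-179/2) = (-3 + √31) + 179/2 = 173/2 + √31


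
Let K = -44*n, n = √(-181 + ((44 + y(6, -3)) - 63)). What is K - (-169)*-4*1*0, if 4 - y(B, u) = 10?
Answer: -44*I*√206 ≈ -631.52*I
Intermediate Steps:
y(B, u) = -6 (y(B, u) = 4 - 1*10 = 4 - 10 = -6)
n = I*√206 (n = √(-181 + ((44 - 6) - 63)) = √(-181 + (38 - 63)) = √(-181 - 25) = √(-206) = I*√206 ≈ 14.353*I)
K = -44*I*√206 ≈ -631.52*I
K - (-169)*-4*1*0 = -44*I*√206 - (-169)*-4*1*0 = -44*I*√206 - (-169)*(-4*0) = -44*I*√206 - (-169)*0 = -44*I*√206 - 1*0 = -44*I*√206 + 0 = -44*I*√206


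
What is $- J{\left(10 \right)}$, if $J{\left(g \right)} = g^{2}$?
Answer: $-100$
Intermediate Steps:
$- J{\left(10 \right)} = - 10^{2} = \left(-1\right) 100 = -100$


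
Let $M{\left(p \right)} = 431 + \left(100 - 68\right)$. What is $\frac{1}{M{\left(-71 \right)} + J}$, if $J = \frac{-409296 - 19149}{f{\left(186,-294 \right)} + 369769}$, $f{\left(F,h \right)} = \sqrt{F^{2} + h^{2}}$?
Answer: $\frac{31573548884561}{14581969371374798} - \frac{52698735 \sqrt{2}}{14581969371374798} \approx 0.0021652$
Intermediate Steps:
$M{\left(p \right)} = 463$ ($M{\left(p \right)} = 431 + \left(100 - 68\right) = 431 + 32 = 463$)
$J = - \frac{428445}{369769 + 246 \sqrt{2}}$ ($J = \frac{-409296 - 19149}{\sqrt{186^{2} + \left(-294\right)^{2}} + 369769} = - \frac{428445}{\sqrt{34596 + 86436} + 369769} = - \frac{428445}{\sqrt{121032} + 369769} = - \frac{428445}{246 \sqrt{2} + 369769} = - \frac{428445}{369769 + 246 \sqrt{2}} \approx -1.1576$)
$\frac{1}{M{\left(-71 \right)} + J} = \frac{1}{463 - \left(\frac{158425679205}{136728992329} - \frac{105397470 \sqrt{2}}{136728992329}\right)} = \frac{1}{\frac{63147097769122}{136728992329} + \frac{105397470 \sqrt{2}}{136728992329}}$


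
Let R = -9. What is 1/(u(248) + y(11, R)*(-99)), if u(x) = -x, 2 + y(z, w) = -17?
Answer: 1/1633 ≈ 0.00061237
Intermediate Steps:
y(z, w) = -19 (y(z, w) = -2 - 17 = -19)
1/(u(248) + y(11, R)*(-99)) = 1/(-1*248 - 19*(-99)) = 1/(-248 + 1881) = 1/1633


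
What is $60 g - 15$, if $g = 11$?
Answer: $645$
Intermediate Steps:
$60 g - 15 = 60 \cdot 11 - 15 = 660 - 15 = 645$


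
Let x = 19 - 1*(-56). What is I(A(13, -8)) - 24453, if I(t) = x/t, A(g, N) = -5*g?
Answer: -317904/13 ≈ -24454.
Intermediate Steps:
x = 75 (x = 19 + 56 = 75)
I(t) = 75/t
I(A(13, -8)) - 24453 = 75/((-5*13)) - 24453 = 75/(-65) - 24453 = 75*(-1/65) - 24453 = -15/13 - 24453 = -317904/13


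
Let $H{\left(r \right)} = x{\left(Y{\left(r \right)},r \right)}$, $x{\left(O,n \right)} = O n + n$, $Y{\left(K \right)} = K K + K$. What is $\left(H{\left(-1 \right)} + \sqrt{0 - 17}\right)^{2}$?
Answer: $\left(1 - i \sqrt{17}\right)^{2} \approx -16.0 - 8.2462 i$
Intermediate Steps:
$Y{\left(K \right)} = K + K^{2}$ ($Y{\left(K \right)} = K^{2} + K = K + K^{2}$)
$x{\left(O,n \right)} = n + O n$
$H{\left(r \right)} = r \left(1 + r \left(1 + r\right)\right)$
$\left(H{\left(-1 \right)} + \sqrt{0 - 17}\right)^{2} = \left(- (1 - \left(1 - 1\right)) + \sqrt{0 - 17}\right)^{2} = \left(- (1 - 0) + \sqrt{-17}\right)^{2} = \left(- (1 + 0) + i \sqrt{17}\right)^{2} = \left(\left(-1\right) 1 + i \sqrt{17}\right)^{2} = \left(-1 + i \sqrt{17}\right)^{2}$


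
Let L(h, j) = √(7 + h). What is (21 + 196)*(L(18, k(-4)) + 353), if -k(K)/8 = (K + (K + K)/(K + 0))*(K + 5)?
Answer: 77686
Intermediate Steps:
k(K) = -8*(2 + K)*(5 + K) (k(K) = -8*(K + (K + K)/(K + 0))*(K + 5) = -8*(K + (2*K)/K)*(5 + K) = -8*(K + 2)*(5 + K) = -8*(2 + K)*(5 + K))
(21 + 196)*(L(18, k(-4)) + 353) = (21 + 196)*(√(7 + 18) + 353) = 217*(√25 + 353) = 217*(5 + 353) = 217*358 = 77686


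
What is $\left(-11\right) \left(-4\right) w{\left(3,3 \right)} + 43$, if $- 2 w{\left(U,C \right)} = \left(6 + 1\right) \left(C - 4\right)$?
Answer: $197$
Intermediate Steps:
$w{\left(U,C \right)} = 14 - \frac{7 C}{2}$ ($w{\left(U,C \right)} = - \frac{\left(6 + 1\right) \left(C - 4\right)}{2} = - \frac{7 \left(-4 + C\right)}{2} = - \frac{-28 + 7 C}{2} = 14 - \frac{7 C}{2}$)
$\left(-11\right) \left(-4\right) w{\left(3,3 \right)} + 43 = \left(-11\right) \left(-4\right) \left(14 - \frac{21}{2}\right) + 43 = 44 \left(14 - \frac{21}{2}\right) + 43 = 44 \cdot \frac{7}{2} + 43 = 154 + 43 = 197$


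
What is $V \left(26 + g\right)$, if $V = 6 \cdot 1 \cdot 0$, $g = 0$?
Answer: $0$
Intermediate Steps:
$V = 0$ ($V = 6 \cdot 0 = 0$)
$V \left(26 + g\right) = 0 \left(26 + 0\right) = 0 \cdot 26 = 0$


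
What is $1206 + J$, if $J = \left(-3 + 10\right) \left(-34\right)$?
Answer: $968$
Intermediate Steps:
$J = -238$ ($J = 7 \left(-34\right) = -238$)
$1206 + J = 1206 - 238 = 968$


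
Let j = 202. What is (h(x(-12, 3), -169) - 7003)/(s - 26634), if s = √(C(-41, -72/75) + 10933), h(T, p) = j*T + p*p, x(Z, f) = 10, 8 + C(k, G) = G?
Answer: -15699411300/17733975799 - 117890*√273101/17733975799 ≈ -0.88875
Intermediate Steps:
C(k, G) = -8 + G
h(T, p) = p² + 202*T (h(T, p) = 202*T + p*p = 202*T + p² = p² + 202*T)
s = √273101/5 (s = √((-8 - 72/75) + 10933) = √((-8 - 72*1/75) + 10933) = √((-8 - 24/25) + 10933) = √(-224/25 + 10933) = √(273101/25) = √273101/5 ≈ 104.52)
(h(x(-12, 3), -169) - 7003)/(s - 26634) = (((-169)² + 202*10) - 7003)/(√273101/5 - 26634) = ((28561 + 2020) - 7003)/(-26634 + √273101/5) = (30581 - 7003)/(-26634 + √273101/5) = 23578/(-26634 + √273101/5)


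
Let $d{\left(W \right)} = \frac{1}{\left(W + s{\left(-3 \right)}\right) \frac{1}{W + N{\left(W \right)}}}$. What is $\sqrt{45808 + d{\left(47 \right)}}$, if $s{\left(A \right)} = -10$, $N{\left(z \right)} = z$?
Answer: $\frac{\sqrt{62714630}}{37} \approx 214.03$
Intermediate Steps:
$d{\left(W \right)} = \frac{2 W}{-10 + W}$ ($d{\left(W \right)} = \frac{1}{\left(W - 10\right) \frac{1}{W + W}} = \frac{1}{\left(-10 + W\right) \frac{1}{2 W}} = \frac{1}{\frac{1}{2} \frac{1}{W} \left(-10 + W\right)} = \frac{2 W}{-10 + W}$)
$\sqrt{45808 + d{\left(47 \right)}} = \sqrt{45808 + 2 \cdot 47 \frac{1}{-10 + 47}} = \sqrt{45808 + 2 \cdot 47 \cdot \frac{1}{37}} = \sqrt{45808 + \frac{94}{37}} = \sqrt{\frac{1694990}{37}} = \frac{\sqrt{62714630}}{37}$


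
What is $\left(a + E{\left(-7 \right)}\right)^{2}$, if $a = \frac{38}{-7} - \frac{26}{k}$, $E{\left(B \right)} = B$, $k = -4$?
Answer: $\frac{6889}{196} \approx 35.148$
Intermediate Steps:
$a = \frac{15}{14}$ ($a = \frac{38}{-7} - \frac{26}{-4} = 38 \left(- \frac{1}{7}\right) - - \frac{13}{2} = - \frac{38}{7} + \frac{13}{2} = \frac{15}{14} \approx 1.0714$)
$\left(a + E{\left(-7 \right)}\right)^{2} = \left(\frac{15}{14} - 7\right)^{2} = \left(- \frac{83}{14}\right)^{2} = \frac{6889}{196}$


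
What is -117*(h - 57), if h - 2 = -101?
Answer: 18252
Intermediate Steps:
h = -99 (h = 2 - 101 = -99)
-117*(h - 57) = -117*(-99 - 57) = -117*(-156) = 18252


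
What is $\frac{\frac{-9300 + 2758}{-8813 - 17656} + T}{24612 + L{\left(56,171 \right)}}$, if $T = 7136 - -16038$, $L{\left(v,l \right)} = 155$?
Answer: $\frac{613399148}{655557723} \approx 0.93569$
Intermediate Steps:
$T = 23174$ ($T = 7136 + 16038 = 23174$)
$\frac{\frac{-9300 + 2758}{-8813 - 17656} + T}{24612 + L{\left(56,171 \right)}} = \frac{\frac{-9300 + 2758}{-8813 - 17656} + 23174}{24612 + 155} = \frac{- \frac{6542}{-26469} + 23174}{24767} = \left(\left(-6542\right) \left(- \frac{1}{26469}\right) + 23174\right) \frac{1}{24767} = \left(\frac{6542}{26469} + 23174\right) \frac{1}{24767} = \frac{613399148}{26469} \cdot \frac{1}{24767} = \frac{613399148}{655557723}$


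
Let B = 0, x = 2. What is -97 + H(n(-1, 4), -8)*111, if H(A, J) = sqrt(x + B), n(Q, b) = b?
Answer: -97 + 111*sqrt(2) ≈ 59.978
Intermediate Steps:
H(A, J) = sqrt(2) (H(A, J) = sqrt(2 + 0) = sqrt(2))
-97 + H(n(-1, 4), -8)*111 = -97 + sqrt(2)*111 = -97 + 111*sqrt(2)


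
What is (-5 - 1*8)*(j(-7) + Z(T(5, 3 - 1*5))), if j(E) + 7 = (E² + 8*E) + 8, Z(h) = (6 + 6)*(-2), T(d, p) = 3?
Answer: 390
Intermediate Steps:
Z(h) = -24 (Z(h) = 12*(-2) = -24)
j(E) = 1 + E² + 8*E (j(E) = -7 + ((E² + 8*E) + 8) = -7 + (8 + E² + 8*E) = 1 + E² + 8*E)
(-5 - 1*8)*(j(-7) + Z(T(5, 3 - 1*5))) = (-5 - 1*8)*((1 + (-7)² + 8*(-7)) - 24) = (-5 - 8)*((1 + 49 - 56) - 24) = -13*(-6 - 24) = -13*(-30) = 390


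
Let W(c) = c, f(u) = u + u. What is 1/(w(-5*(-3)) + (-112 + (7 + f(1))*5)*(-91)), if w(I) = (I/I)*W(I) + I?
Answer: 1/6127 ≈ 0.00016321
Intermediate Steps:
f(u) = 2*u
w(I) = 2*I (w(I) = (I/I)*I + I = 1*I + I = I + I = 2*I)
1/(w(-5*(-3)) + (-112 + (7 + f(1))*5)*(-91)) = 1/(2*(-5*(-3)) + (-112 + (7 + 2*1)*5)*(-91)) = 1/(2*15 + (-112 + (7 + 2)*5)*(-91)) = 1/(30 + (-112 + 9*5)*(-91)) = 1/(30 + (-112 + 45)*(-91)) = 1/(30 - 67*(-91)) = 1/(30 + 6097) = 1/6127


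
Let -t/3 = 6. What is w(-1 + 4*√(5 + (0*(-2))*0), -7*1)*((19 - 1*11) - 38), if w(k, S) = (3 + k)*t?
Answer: 1080 + 2160*√5 ≈ 5909.9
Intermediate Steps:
t = -18 (t = -3*6 = -18)
w(k, S) = -54 - 18*k (w(k, S) = (3 + k)*(-18) = -54 - 18*k)
w(-1 + 4*√(5 + (0*(-2))*0), -7*1)*((19 - 1*11) - 38) = (-54 - 18*(-1 + 4*√(5 + (0*(-2))*0)))*((19 - 1*11) - 38) = (-54 - 18*(-1 + 4*√(5 + 0*0)))*((19 - 11) - 38) = (-54 - 18*(-1 + 4*√(5 + 0)))*(8 - 38) = (-54 - 18*(-1 + 4*√5))*(-30) = (-54 + (18 - 72*√5))*(-30) = (-36 - 72*√5)*(-30) = 1080 + 2160*√5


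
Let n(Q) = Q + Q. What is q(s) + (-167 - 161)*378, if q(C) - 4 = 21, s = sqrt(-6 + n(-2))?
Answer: -123959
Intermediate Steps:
n(Q) = 2*Q
s = I*sqrt(10) (s = sqrt(-6 + 2*(-2)) = sqrt(-6 - 4) = sqrt(-10) = I*sqrt(10) ≈ 3.1623*I)
q(C) = 25 (q(C) = 4 + 21 = 25)
q(s) + (-167 - 161)*378 = 25 + (-167 - 161)*378 = 25 - 328*378 = 25 - 123984 = -123959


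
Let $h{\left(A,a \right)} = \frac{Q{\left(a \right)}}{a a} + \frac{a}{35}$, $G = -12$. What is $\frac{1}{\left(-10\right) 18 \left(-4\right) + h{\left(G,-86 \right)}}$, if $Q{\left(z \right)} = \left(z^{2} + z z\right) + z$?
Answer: $\frac{3010}{2165789} \approx 0.0013898$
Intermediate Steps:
$Q{\left(z \right)} = z + 2 z^{2}$ ($Q{\left(z \right)} = \left(z^{2} + z^{2}\right) + z = 2 z^{2} + z = z + 2 z^{2}$)
$h{\left(A,a \right)} = \frac{a}{35} + \frac{1 + 2 a}{a}$ ($h{\left(A,a \right)} = \frac{a \left(1 + 2 a\right)}{a a} + \frac{a}{35} = \frac{a \left(1 + 2 a\right)}{a^{2}} + a \frac{1}{35} = \frac{a \left(1 + 2 a\right)}{a^{2}} + \frac{a}{35} = \frac{1 + 2 a}{a} + \frac{a}{35} = \frac{a}{35} + \frac{1 + 2 a}{a}$)
$\frac{1}{\left(-10\right) 18 \left(-4\right) + h{\left(G,-86 \right)}} = \frac{1}{\left(-10\right) 18 \left(-4\right) + \left(2 + \frac{1}{-86} + \frac{1}{35} \left(-86\right)\right)} = \frac{1}{\left(-180\right) \left(-4\right) - \frac{1411}{3010}} = \frac{1}{720 - \frac{1411}{3010}} = \frac{1}{\frac{2165789}{3010}} = \frac{3010}{2165789}$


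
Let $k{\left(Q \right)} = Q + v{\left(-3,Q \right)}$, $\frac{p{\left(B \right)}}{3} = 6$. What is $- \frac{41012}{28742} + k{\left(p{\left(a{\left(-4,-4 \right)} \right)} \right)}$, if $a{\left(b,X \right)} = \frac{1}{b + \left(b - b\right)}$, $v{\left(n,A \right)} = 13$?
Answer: $\frac{424995}{14371} \approx 29.573$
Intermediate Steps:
$a{\left(b,X \right)} = \frac{1}{b}$ ($a{\left(b,X \right)} = \frac{1}{b + 0} = \frac{1}{b}$)
$p{\left(B \right)} = 18$ ($p{\left(B \right)} = 3 \cdot 6 = 18$)
$k{\left(Q \right)} = 13 + Q$ ($k{\left(Q \right)} = Q + 13 = 13 + Q$)
$- \frac{41012}{28742} + k{\left(p{\left(a{\left(-4,-4 \right)} \right)} \right)} = - \frac{41012}{28742} + \left(13 + 18\right) = \left(-41012\right) \frac{1}{28742} + 31 = - \frac{20506}{14371} + 31 = \frac{424995}{14371}$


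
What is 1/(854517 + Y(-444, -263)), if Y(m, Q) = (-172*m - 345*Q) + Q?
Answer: 1/1021357 ≈ 9.7909e-7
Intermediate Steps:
Y(m, Q) = -344*Q - 172*m (Y(m, Q) = (-345*Q - 172*m) + Q = -344*Q - 172*m)
1/(854517 + Y(-444, -263)) = 1/(854517 + (-344*(-263) - 172*(-444))) = 1/(854517 + (90472 + 76368)) = 1/(854517 + 166840) = 1/1021357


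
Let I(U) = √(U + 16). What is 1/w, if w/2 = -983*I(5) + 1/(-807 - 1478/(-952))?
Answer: 13035362/426105018214022915 - 144491359177367*√21/5965470254996320810 ≈ -0.00011100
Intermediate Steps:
I(U) = √(16 + U)
w = -952/383393 - 1966*√21 (w = 2*(-983*√(16 + 5) + 1/(-807 - 1478/(-952))) = 2*(-983*√21 + 1/(-807 - 1478*(-1/952))) = 2*(-983*√21 + 1/(-807 + 739/476)) = 2*(-983*√21 + 1/(-383393/476)) = 2*(-983*√21 - 476/383393) = 2*(-476/383393 - 983*√21) = -952/383393 - 1966*√21 ≈ -9009.3)
1/w = 1/(-952/383393 - 1966*√21)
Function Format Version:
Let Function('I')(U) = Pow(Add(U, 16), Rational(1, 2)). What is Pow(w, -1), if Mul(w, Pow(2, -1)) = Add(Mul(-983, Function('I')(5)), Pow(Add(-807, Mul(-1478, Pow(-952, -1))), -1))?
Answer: Add(Rational(13035362, 426105018214022915), Mul(Rational(-144491359177367, 5965470254996320810), Pow(21, Rational(1, 2)))) ≈ -0.00011100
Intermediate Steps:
Function('I')(U) = Pow(Add(16, U), Rational(1, 2))
w = Add(Rational(-952, 383393), Mul(-1966, Pow(21, Rational(1, 2)))) (w = Mul(2, Add(Mul(-983, Pow(Add(16, 5), Rational(1, 2))), Pow(Add(-807, Mul(-1478, Pow(-952, -1))), -1))) = Mul(2, Add(Mul(-983, Pow(21, Rational(1, 2))), Pow(Add(-807, Mul(-1478, Rational(-1, 952))), -1))) = Mul(2, Add(Mul(-983, Pow(21, Rational(1, 2))), Pow(Add(-807, Rational(739, 476)), -1))) = Mul(2, Add(Mul(-983, Pow(21, Rational(1, 2))), Pow(Rational(-383393, 476), -1))) = Mul(2, Add(Mul(-983, Pow(21, Rational(1, 2))), Rational(-476, 383393))) = Mul(2, Add(Rational(-476, 383393), Mul(-983, Pow(21, Rational(1, 2))))) = Add(Rational(-952, 383393), Mul(-1966, Pow(21, Rational(1, 2)))) ≈ -9009.3)
Pow(w, -1) = Pow(Add(Rational(-952, 383393), Mul(-1966, Pow(21, Rational(1, 2)))), -1)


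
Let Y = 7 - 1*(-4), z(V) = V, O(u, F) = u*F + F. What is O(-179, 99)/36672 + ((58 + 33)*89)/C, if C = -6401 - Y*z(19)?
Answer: -34457329/20200160 ≈ -1.7058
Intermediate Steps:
O(u, F) = F + F*u (O(u, F) = F*u + F = F + F*u)
Y = 11 (Y = 7 + 4 = 11)
C = -6610 (C = -6401 - 11*19 = -6401 - 1*209 = -6401 - 209 = -6610)
O(-179, 99)/36672 + ((58 + 33)*89)/C = (99*(1 - 179))/36672 + ((58 + 33)*89)/(-6610) = (99*(-178))*(1/36672) + (91*89)*(-1/6610) = -17622*1/36672 + 8099*(-1/6610) = -2937/6112 - 8099/6610 = -34457329/20200160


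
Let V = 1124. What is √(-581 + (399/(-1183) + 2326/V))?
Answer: I*√30919950210/7306 ≈ 24.068*I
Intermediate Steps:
√(-581 + (399/(-1183) + 2326/V)) = √(-581 + (399/(-1183) + 2326/1124)) = √(-581 + (399*(-1/1183) + 2326*(1/1124))) = √(-581 + (-57/169 + 1163/562)) = √(-581 + 164513/94978) = √(-55017705/94978) = I*√30919950210/7306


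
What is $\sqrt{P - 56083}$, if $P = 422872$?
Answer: $\sqrt{366789} \approx 605.63$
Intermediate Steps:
$\sqrt{P - 56083} = \sqrt{422872 - 56083} = \sqrt{366789}$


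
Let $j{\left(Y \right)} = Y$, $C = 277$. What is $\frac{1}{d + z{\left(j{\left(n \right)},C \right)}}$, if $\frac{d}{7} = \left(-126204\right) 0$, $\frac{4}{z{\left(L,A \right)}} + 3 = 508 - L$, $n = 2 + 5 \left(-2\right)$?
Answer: $\frac{513}{4} \approx 128.25$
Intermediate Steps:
$n = -8$ ($n = 2 - 10 = -8$)
$z{\left(L,A \right)} = \frac{4}{505 - L}$ ($z{\left(L,A \right)} = \frac{4}{-3 - \left(-508 + L\right)} = \frac{4}{505 - L}$)
$d = 0$ ($d = 7 \left(\left(-126204\right) 0\right) = 7 \cdot 0 = 0$)
$\frac{1}{d + z{\left(j{\left(n \right)},C \right)}} = \frac{1}{0 - \frac{4}{-505 - 8}} = \frac{1}{0 - \frac{4}{-513}} = \frac{1}{0 - - \frac{4}{513}} = \frac{1}{0 + \frac{4}{513}} = \frac{1}{\frac{4}{513}} = \frac{513}{4}$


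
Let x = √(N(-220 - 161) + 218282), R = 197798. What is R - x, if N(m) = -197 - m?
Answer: 197798 - 3*√24274 ≈ 1.9733e+5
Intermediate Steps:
x = 3*√24274 (x = √((-197 - (-220 - 161)) + 218282) = √((-197 - 1*(-381)) + 218282) = √((-197 + 381) + 218282) = √(184 + 218282) = √218466 = 3*√24274 ≈ 467.40)
R - x = 197798 - 3*√24274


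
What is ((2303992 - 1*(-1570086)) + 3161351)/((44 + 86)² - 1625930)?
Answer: -7035429/1609030 ≈ -4.3725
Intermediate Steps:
((2303992 - 1*(-1570086)) + 3161351)/((44 + 86)² - 1625930) = ((2303992 + 1570086) + 3161351)/(130² - 1625930) = (3874078 + 3161351)/(16900 - 1625930) = 7035429/(-1609030) = 7035429*(-1/1609030) = -7035429/1609030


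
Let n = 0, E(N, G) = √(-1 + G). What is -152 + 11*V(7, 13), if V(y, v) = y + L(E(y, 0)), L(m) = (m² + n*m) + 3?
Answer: -53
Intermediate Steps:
L(m) = 3 + m² (L(m) = (m² + 0*m) + 3 = (m² + 0) + 3 = m² + 3 = 3 + m²)
V(y, v) = 2 + y (V(y, v) = y + (3 + (√(-1 + 0))²) = y + (3 + (√(-1))²) = y + (3 + I²) = y + (3 - 1) = y + 2 = 2 + y)
-152 + 11*V(7, 13) = -152 + 11*(2 + 7) = -152 + 11*9 = -152 + 99 = -53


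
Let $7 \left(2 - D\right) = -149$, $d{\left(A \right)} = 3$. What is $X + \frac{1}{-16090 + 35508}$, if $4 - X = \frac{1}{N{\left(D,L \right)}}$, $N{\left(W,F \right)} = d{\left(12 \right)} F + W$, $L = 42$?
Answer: $\frac{4264861}{1067990} \approx 3.9934$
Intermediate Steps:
$D = \frac{163}{7}$ ($D = 2 - - \frac{149}{7} = 2 + \frac{149}{7} = \frac{163}{7} \approx 23.286$)
$N{\left(W,F \right)} = W + 3 F$ ($N{\left(W,F \right)} = 3 F + W = W + 3 F$)
$X = \frac{4173}{1045}$ ($X = 4 - \frac{1}{\frac{163}{7} + 3 \cdot 42} = 4 - \frac{1}{\frac{163}{7} + 126} = 4 - \frac{1}{\frac{1045}{7}} = 4 - \frac{7}{1045} = \frac{4173}{1045} \approx 3.9933$)
$X + \frac{1}{-16090 + 35508} = \frac{4173}{1045} + \frac{1}{-16090 + 35508} = \frac{4173}{1045} + \frac{1}{19418} = \frac{4264861}{1067990}$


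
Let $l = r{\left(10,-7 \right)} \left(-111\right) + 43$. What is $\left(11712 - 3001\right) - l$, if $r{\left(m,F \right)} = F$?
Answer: $7891$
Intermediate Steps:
$l = 820$ ($l = \left(-7\right) \left(-111\right) + 43 = 777 + 43 = 820$)
$\left(11712 - 3001\right) - l = \left(11712 - 3001\right) - 820 = 8711 - 820 = 7891$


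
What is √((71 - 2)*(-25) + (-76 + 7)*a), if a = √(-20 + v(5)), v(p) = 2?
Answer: √(-1725 - 207*I*√2) ≈ 3.5117 - 41.681*I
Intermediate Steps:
a = 3*I*√2 (a = √(-20 + 2) = √(-18) = 3*I*√2 ≈ 4.2426*I)
√((71 - 2)*(-25) + (-76 + 7)*a) = √((71 - 2)*(-25) + (-76 + 7)*(3*I*√2)) = √(69*(-25) - 207*I*√2) = √(-1725 - 207*I*√2)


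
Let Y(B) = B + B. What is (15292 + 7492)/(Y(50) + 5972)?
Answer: 2848/759 ≈ 3.7523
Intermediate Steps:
Y(B) = 2*B
(15292 + 7492)/(Y(50) + 5972) = (15292 + 7492)/(2*50 + 5972) = 22784/(100 + 5972) = 22784/6072 = 22784*(1/6072) = 2848/759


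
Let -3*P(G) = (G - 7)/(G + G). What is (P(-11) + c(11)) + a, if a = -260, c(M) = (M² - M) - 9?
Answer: -1752/11 ≈ -159.27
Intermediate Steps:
c(M) = -9 + M² - M
P(G) = -(-7 + G)/(6*G) (P(G) = -(G - 7)/(3*(G + G)) = -(-7 + G)/(3*(2*G)) = -(-7 + G)*1/(2*G)/3 = -(-7 + G)/(6*G))
(P(-11) + c(11)) + a = ((⅙)*(7 - 1*(-11))/(-11) + (-9 + 11² - 1*11)) - 260 = ((⅙)*(-1/11)*(7 + 11) + (-9 + 121 - 11)) - 260 = ((⅙)*(-1/11)*18 + 101) - 260 = (-3/11 + 101) - 260 = 1108/11 - 260 = -1752/11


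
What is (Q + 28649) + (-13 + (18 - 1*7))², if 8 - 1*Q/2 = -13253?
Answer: 55175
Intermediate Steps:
Q = 26522 (Q = 16 - 2*(-13253) = 16 + 26506 = 26522)
(Q + 28649) + (-13 + (18 - 1*7))² = (26522 + 28649) + (-13 + (18 - 1*7))² = 55171 + (-13 + (18 - 7))² = 55171 + (-13 + 11)² = 55171 + (-2)² = 55171 + 4 = 55175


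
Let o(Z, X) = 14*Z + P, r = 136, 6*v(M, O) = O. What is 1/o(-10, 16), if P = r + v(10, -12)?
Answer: -⅙ ≈ -0.16667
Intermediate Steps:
v(M, O) = O/6
P = 134 (P = 136 + (⅙)*(-12) = 136 - 2 = 134)
o(Z, X) = 134 + 14*Z (o(Z, X) = 14*Z + 134 = 134 + 14*Z)
1/o(-10, 16) = 1/(134 + 14*(-10)) = 1/(134 - 140) = 1/(-6) = -⅙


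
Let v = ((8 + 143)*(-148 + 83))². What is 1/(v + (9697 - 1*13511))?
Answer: 1/96330411 ≈ 1.0381e-8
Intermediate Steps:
v = 96334225 (v = (151*(-65))² = (-9815)² = 96334225)
1/(v + (9697 - 1*13511)) = 1/(96334225 + (9697 - 1*13511)) = 1/(96334225 + (9697 - 13511)) = 1/(96334225 - 3814) = 1/96330411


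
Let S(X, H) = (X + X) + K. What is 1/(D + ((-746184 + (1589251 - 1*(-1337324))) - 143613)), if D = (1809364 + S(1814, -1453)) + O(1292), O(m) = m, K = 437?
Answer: 1/3851499 ≈ 2.5964e-7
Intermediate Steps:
S(X, H) = 437 + 2*X (S(X, H) = (X + X) + 437 = 2*X + 437 = 437 + 2*X)
D = 1814721 (D = (1809364 + (437 + 2*1814)) + 1292 = (1809364 + (437 + 3628)) + 1292 = (1809364 + 4065) + 1292 = 1813429 + 1292 = 1814721)
1/(D + ((-746184 + (1589251 - 1*(-1337324))) - 143613)) = 1/(1814721 + ((-746184 + (1589251 - 1*(-1337324))) - 143613)) = 1/(1814721 + ((-746184 + (1589251 + 1337324)) - 143613)) = 1/(1814721 + ((-746184 + 2926575) - 143613)) = 1/(1814721 + (2180391 - 143613)) = 1/(1814721 + 2036778) = 1/3851499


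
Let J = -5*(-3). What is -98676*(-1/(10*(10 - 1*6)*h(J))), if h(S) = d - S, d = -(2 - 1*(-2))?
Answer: -24669/190 ≈ -129.84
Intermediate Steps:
d = -4 (d = -(2 + 2) = -1*4 = -4)
J = 15
h(S) = -4 - S
-98676*(-1/(10*(10 - 1*6)*h(J))) = -98676*(-1/(10*(-4 - 1*15)*(10 - 1*6))) = -98676*(-1/(10*(-4 - 15)*(10 - 6))) = -98676/((4*(-19))*(-10)) = -98676/((-76*(-10))) = -98676/760 = -98676*1/760 = -24669/190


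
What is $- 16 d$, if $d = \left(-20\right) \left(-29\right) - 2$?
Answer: $-9248$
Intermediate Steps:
$d = 578$ ($d = 580 - 2 = 578$)
$- 16 d = \left(-16\right) 578 = -9248$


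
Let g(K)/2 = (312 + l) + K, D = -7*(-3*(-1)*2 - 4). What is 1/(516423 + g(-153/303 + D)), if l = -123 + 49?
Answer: 101/52203869 ≈ 1.9347e-6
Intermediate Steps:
l = -74
D = -14 (D = -7*(3*2 - 4) = -7*(6 - 4) = -7*2 = -14)
g(K) = 476 + 2*K (g(K) = 2*((312 - 74) + K) = 2*(238 + K) = 476 + 2*K)
1/(516423 + g(-153/303 + D)) = 1/(516423 + (476 + 2*(-153/303 - 14))) = 1/(516423 + (476 + 2*(-153*1/303 - 14))) = 1/(516423 + (476 + 2*(-51/101 - 14))) = 1/(516423 + (476 + 2*(-1465/101))) = 1/(516423 + (476 - 2930/101)) = 1/(516423 + 45146/101) = 1/(52203869/101) = 101/52203869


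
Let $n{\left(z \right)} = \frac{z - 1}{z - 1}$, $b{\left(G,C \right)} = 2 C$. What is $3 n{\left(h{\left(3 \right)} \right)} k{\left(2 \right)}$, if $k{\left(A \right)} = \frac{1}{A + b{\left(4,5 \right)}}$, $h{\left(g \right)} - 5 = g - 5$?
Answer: $\frac{1}{4} \approx 0.25$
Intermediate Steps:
$h{\left(g \right)} = g$ ($h{\left(g \right)} = 5 + \left(g - 5\right) = 5 + \left(-5 + g\right) = g$)
$n{\left(z \right)} = 1$ ($n{\left(z \right)} = \frac{-1 + z}{-1 + z} = 1$)
$k{\left(A \right)} = \frac{1}{10 + A}$ ($k{\left(A \right)} = \frac{1}{A + 2 \cdot 5} = \frac{1}{A + 10} = \frac{1}{10 + A}$)
$3 n{\left(h{\left(3 \right)} \right)} k{\left(2 \right)} = \frac{3 \cdot 1}{10 + 2} = \frac{3}{12} = 3 \cdot \frac{1}{12} = \frac{1}{4}$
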